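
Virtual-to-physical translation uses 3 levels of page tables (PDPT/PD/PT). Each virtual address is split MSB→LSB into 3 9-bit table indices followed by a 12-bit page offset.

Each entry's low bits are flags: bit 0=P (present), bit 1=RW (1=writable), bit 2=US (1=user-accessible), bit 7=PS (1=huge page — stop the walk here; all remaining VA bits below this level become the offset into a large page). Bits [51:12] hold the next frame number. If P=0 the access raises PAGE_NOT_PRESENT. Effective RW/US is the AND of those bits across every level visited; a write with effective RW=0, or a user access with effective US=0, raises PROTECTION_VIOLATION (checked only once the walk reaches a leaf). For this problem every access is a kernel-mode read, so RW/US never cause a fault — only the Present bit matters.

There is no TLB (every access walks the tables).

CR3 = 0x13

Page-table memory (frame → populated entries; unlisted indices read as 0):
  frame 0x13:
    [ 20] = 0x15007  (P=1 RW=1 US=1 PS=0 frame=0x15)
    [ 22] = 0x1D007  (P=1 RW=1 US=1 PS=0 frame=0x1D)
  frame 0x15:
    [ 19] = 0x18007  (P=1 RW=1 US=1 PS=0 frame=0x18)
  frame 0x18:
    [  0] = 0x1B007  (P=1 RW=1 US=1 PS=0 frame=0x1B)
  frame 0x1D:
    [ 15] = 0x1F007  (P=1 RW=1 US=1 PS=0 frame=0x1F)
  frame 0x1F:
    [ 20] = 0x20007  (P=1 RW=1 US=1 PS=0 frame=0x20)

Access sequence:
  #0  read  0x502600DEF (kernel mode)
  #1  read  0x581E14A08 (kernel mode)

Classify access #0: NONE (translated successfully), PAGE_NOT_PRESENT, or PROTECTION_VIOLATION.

Walk each access:
#0 VA=0x502600DEF (r,kernel):
  [0] read 0x13 idx=20: raw=0x15007 flags P=1 W=1 U=1 S=0
  [1] read 0x15 idx=19: raw=0x18007 flags P=1 W=1 U=1 S=0
  [2] read 0x18 idx=0: raw=0x1B007 flags P=1 W=1 U=1 S=0
  → PA=0x1BDEF  (3 entries read)
#1 VA=0x581E14A08 (r,kernel):
  [0] read 0x13 idx=22: raw=0x1D007 flags P=1 W=1 U=1 S=0
  [1] read 0x1D idx=15: raw=0x1F007 flags P=1 W=1 U=1 S=0
  [2] read 0x1F idx=20: raw=0x20007 flags P=1 W=1 U=1 S=0
  → PA=0x20A08  (3 entries read)

Access #0 fault: NONE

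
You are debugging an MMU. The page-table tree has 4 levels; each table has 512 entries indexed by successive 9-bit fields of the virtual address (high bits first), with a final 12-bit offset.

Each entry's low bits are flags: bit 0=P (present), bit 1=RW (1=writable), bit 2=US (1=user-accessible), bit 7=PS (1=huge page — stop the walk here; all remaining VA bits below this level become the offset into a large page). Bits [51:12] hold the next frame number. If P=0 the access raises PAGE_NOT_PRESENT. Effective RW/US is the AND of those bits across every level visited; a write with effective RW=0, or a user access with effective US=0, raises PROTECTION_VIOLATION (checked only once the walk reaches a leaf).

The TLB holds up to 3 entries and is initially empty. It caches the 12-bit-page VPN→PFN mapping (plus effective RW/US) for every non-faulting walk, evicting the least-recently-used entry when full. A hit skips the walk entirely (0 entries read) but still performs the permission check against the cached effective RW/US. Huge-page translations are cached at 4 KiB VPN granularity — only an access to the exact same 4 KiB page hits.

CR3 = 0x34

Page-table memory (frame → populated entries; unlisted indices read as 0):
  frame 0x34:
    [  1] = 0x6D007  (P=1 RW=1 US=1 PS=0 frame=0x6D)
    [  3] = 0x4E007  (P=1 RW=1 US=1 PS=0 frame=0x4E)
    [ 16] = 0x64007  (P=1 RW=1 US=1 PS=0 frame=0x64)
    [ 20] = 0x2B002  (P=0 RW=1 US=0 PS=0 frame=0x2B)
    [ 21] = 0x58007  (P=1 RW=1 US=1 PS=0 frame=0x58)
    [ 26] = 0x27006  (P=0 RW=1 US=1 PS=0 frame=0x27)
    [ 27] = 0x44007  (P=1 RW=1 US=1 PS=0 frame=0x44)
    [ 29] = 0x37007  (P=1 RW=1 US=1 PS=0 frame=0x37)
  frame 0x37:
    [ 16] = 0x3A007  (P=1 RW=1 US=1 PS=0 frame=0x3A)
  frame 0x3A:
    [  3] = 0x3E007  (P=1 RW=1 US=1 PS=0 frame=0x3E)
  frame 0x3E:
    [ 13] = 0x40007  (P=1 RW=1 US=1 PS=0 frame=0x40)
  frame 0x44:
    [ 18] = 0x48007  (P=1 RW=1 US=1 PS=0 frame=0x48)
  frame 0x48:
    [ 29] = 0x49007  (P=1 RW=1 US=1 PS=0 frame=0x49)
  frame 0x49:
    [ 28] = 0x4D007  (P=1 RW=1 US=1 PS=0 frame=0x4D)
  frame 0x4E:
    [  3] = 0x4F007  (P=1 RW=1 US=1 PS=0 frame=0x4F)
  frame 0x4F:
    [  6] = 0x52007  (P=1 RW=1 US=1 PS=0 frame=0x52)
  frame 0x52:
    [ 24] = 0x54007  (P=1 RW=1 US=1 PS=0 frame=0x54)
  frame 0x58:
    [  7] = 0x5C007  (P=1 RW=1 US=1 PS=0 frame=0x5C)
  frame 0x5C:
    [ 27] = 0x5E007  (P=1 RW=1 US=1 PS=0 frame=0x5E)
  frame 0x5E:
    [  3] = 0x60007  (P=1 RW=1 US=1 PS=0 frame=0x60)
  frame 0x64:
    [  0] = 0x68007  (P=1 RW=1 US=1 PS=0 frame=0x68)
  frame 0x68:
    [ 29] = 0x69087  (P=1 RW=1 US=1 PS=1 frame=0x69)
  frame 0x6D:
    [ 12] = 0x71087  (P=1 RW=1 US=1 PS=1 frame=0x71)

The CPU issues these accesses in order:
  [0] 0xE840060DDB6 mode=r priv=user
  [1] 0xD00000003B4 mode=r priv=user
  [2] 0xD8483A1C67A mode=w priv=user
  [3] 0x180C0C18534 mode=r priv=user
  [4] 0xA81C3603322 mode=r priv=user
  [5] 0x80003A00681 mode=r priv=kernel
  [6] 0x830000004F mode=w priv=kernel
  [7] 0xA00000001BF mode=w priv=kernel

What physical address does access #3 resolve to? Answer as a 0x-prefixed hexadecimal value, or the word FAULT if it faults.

Trace:
#0 VA=0xE840060DDB6 (r,user):
  L0: frame=0x34 idx=29 entry=0x37007 [P=1 RW=1 US=1 PS=0]
  L1: frame=0x37 idx=16 entry=0x3A007 [P=1 RW=1 US=1 PS=0]
  L2: frame=0x3A idx=3 entry=0x3E007 [P=1 RW=1 US=1 PS=0]
  L3: frame=0x3E idx=13 entry=0x40007 [P=1 RW=1 US=1 PS=0]
  ✓ 0x40DB6  — 4 lookups
#1 VA=0xD00000003B4 (r,user):
  L0: frame=0x34 idx=26 entry=0x27006 [P=0 RW=1 US=1 PS=0]
  ✗ PAGE_NOT_PRESENT  [1 reads]
#2 VA=0xD8483A1C67A (w,user):
  L0: frame=0x34 idx=27 entry=0x44007 [P=1 RW=1 US=1 PS=0]
  L1: frame=0x44 idx=18 entry=0x48007 [P=1 RW=1 US=1 PS=0]
  L2: frame=0x48 idx=29 entry=0x49007 [P=1 RW=1 US=1 PS=0]
  L3: frame=0x49 idx=28 entry=0x4D007 [P=1 RW=1 US=1 PS=0]
  ✓ 0x4D67A  — 4 lookups
#3 VA=0x180C0C18534 (r,user):
  L0: frame=0x34 idx=3 entry=0x4E007 [P=1 RW=1 US=1 PS=0]
  L1: frame=0x4E idx=3 entry=0x4F007 [P=1 RW=1 US=1 PS=0]
  L2: frame=0x4F idx=6 entry=0x52007 [P=1 RW=1 US=1 PS=0]
  L3: frame=0x52 idx=24 entry=0x54007 [P=1 RW=1 US=1 PS=0]
  ✓ 0x54534  — 4 lookups
#4 VA=0xA81C3603322 (r,user):
  L0: frame=0x34 idx=21 entry=0x58007 [P=1 RW=1 US=1 PS=0]
  L1: frame=0x58 idx=7 entry=0x5C007 [P=1 RW=1 US=1 PS=0]
  L2: frame=0x5C idx=27 entry=0x5E007 [P=1 RW=1 US=1 PS=0]
  L3: frame=0x5E idx=3 entry=0x60007 [P=1 RW=1 US=1 PS=0]
  ✓ 0x60322  — 4 lookups
#5 VA=0x80003A00681 (r,kernel):
  L0: frame=0x34 idx=16 entry=0x64007 [P=1 RW=1 US=1 PS=0]
  L1: frame=0x64 idx=0 entry=0x68007 [P=1 RW=1 US=1 PS=0]
  L2: frame=0x68 idx=29 entry=0x69087 [P=1 RW=1 US=1 PS=1]
  ✓ 0x69681 (huge @L2)  — 3 lookups
#6 VA=0x830000004F (w,kernel):
  L0: frame=0x34 idx=1 entry=0x6D007 [P=1 RW=1 US=1 PS=0]
  L1: frame=0x6D idx=12 entry=0x71087 [P=1 RW=1 US=1 PS=1]
  ✓ 0x7104F (huge @L1)  — 2 lookups
#7 VA=0xA00000001BF (w,kernel):
  L0: frame=0x34 idx=20 entry=0x2B002 [P=0 RW=1 US=0 PS=0]
  ✗ PAGE_NOT_PRESENT  [1 reads]

Access #3 PA: 0x54534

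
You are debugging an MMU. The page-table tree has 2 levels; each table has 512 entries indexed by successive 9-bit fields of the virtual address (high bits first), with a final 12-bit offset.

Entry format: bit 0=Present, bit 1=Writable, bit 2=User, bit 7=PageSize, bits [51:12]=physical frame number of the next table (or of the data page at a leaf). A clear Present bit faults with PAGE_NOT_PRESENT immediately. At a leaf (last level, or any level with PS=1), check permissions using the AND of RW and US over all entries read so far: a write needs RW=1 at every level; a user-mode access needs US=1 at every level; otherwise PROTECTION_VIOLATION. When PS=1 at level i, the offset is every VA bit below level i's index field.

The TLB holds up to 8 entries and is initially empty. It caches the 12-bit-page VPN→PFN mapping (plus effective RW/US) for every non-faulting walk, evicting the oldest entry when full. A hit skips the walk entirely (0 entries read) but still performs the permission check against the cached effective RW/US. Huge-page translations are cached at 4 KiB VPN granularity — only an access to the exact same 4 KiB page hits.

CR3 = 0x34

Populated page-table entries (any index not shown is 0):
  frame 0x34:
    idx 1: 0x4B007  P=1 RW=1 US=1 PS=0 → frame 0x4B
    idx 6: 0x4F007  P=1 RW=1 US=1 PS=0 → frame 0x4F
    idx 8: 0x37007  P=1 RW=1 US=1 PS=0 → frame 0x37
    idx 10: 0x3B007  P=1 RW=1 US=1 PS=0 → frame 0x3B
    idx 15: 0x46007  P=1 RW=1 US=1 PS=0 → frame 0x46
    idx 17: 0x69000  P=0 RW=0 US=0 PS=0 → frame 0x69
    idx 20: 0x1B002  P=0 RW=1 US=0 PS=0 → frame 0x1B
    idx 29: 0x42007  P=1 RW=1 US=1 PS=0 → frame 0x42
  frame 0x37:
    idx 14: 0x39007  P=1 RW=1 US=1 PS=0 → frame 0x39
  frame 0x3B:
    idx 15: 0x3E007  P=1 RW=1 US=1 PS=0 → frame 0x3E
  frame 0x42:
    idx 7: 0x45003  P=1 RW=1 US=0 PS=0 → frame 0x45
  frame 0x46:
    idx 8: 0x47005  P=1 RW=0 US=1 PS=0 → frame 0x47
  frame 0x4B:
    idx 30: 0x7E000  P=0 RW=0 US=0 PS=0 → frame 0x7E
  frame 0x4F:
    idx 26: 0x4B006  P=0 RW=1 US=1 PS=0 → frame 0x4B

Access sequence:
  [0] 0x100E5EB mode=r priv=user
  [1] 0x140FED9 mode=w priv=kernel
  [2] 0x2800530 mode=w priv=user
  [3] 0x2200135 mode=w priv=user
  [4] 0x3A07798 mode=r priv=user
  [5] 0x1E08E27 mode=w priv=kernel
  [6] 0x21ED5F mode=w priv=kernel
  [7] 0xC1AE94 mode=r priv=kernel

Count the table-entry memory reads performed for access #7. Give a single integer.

Walk each access:
#0 VA=0x100E5EB (r,user):
  lvl0: tbl 0x34, slot 8 ⇒ 0x37007 (P1/RW1/US1/PS0)
  lvl1: tbl 0x37, slot 14 ⇒ 0x39007 (P1/RW1/US1/PS0)
  → PA=0x395EB  (2 entries read)
#1 VA=0x140FED9 (w,kernel):
  lvl0: tbl 0x34, slot 10 ⇒ 0x3B007 (P1/RW1/US1/PS0)
  lvl1: tbl 0x3B, slot 15 ⇒ 0x3E007 (P1/RW1/US1/PS0)
  → PA=0x3EED9  (2 entries read)
#2 VA=0x2800530 (w,user):
  lvl0: tbl 0x34, slot 20 ⇒ 0x1B002 (P0/RW1/US0/PS0)
  ⇒ fault: PAGE_NOT_PRESENT  — 1 lookups
#3 VA=0x2200135 (w,user):
  lvl0: tbl 0x34, slot 17 ⇒ 0x69000 (P0/RW0/US0/PS0)
  ⇒ fault: PAGE_NOT_PRESENT  — 1 lookups
#4 VA=0x3A07798 (r,user):
  lvl0: tbl 0x34, slot 29 ⇒ 0x42007 (P1/RW1/US1/PS0)
  lvl1: tbl 0x42, slot 7 ⇒ 0x45003 (P1/RW1/US0/PS0)
  ⇒ fault: PROTECTION_VIOLATION  — 2 lookups
#5 VA=0x1E08E27 (w,kernel):
  lvl0: tbl 0x34, slot 15 ⇒ 0x46007 (P1/RW1/US1/PS0)
  lvl1: tbl 0x46, slot 8 ⇒ 0x47005 (P1/RW0/US1/PS0)
  ⇒ fault: PROTECTION_VIOLATION  — 2 lookups
#6 VA=0x21ED5F (w,kernel):
  lvl0: tbl 0x34, slot 1 ⇒ 0x4B007 (P1/RW1/US1/PS0)
  lvl1: tbl 0x4B, slot 30 ⇒ 0x7E000 (P0/RW0/US0/PS0)
  ⇒ fault: PAGE_NOT_PRESENT  — 2 lookups
#7 VA=0xC1AE94 (r,kernel):
  lvl0: tbl 0x34, slot 6 ⇒ 0x4F007 (P1/RW1/US1/PS0)
  lvl1: tbl 0x4F, slot 26 ⇒ 0x4B006 (P0/RW1/US1/PS0)
  ⇒ fault: PAGE_NOT_PRESENT  — 2 lookups

Entries read for #7: 2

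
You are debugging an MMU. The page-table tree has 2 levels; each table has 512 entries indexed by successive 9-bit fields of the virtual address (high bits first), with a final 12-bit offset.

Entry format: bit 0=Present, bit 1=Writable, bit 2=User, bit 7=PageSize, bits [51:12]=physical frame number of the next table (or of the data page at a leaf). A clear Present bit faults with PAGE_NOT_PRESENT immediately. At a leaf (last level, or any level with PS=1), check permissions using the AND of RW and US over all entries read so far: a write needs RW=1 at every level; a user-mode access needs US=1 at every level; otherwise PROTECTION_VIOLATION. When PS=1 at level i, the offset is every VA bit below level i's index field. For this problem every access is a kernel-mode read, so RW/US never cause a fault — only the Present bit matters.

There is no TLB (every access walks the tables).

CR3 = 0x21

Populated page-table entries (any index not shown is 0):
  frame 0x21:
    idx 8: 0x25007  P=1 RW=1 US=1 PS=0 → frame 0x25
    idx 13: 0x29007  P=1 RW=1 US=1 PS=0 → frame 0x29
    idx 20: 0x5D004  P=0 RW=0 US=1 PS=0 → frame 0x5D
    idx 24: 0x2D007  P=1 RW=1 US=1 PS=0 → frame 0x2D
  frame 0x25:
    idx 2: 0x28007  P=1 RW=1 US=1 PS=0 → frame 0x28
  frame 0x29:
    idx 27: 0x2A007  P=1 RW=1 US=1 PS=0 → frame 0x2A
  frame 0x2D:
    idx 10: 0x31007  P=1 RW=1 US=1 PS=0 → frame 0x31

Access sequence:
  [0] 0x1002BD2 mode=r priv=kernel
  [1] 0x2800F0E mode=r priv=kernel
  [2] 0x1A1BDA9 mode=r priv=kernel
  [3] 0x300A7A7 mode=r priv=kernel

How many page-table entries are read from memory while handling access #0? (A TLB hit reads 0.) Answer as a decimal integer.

Walk each access:
#0 VA=0x1002BD2 (r,kernel):
  L0 @0x21[8] → 0x25007  P=1,RW=1,US=1,PS=0
  L1 @0x25[2] → 0x28007  P=1,RW=1,US=1,PS=0
  ✓ 0x28BD2  — 2 lookups
#1 VA=0x2800F0E (r,kernel):
  L0 @0x21[20] → 0x5D004  P=0,RW=0,US=1,PS=0
  ✗ PAGE_NOT_PRESENT  [1 reads]
#2 VA=0x1A1BDA9 (r,kernel):
  L0 @0x21[13] → 0x29007  P=1,RW=1,US=1,PS=0
  L1 @0x29[27] → 0x2A007  P=1,RW=1,US=1,PS=0
  ✓ 0x2ADA9  — 2 lookups
#3 VA=0x300A7A7 (r,kernel):
  L0 @0x21[24] → 0x2D007  P=1,RW=1,US=1,PS=0
  L1 @0x2D[10] → 0x31007  P=1,RW=1,US=1,PS=0
  ✓ 0x317A7  — 2 lookups

Entries read for #0: 2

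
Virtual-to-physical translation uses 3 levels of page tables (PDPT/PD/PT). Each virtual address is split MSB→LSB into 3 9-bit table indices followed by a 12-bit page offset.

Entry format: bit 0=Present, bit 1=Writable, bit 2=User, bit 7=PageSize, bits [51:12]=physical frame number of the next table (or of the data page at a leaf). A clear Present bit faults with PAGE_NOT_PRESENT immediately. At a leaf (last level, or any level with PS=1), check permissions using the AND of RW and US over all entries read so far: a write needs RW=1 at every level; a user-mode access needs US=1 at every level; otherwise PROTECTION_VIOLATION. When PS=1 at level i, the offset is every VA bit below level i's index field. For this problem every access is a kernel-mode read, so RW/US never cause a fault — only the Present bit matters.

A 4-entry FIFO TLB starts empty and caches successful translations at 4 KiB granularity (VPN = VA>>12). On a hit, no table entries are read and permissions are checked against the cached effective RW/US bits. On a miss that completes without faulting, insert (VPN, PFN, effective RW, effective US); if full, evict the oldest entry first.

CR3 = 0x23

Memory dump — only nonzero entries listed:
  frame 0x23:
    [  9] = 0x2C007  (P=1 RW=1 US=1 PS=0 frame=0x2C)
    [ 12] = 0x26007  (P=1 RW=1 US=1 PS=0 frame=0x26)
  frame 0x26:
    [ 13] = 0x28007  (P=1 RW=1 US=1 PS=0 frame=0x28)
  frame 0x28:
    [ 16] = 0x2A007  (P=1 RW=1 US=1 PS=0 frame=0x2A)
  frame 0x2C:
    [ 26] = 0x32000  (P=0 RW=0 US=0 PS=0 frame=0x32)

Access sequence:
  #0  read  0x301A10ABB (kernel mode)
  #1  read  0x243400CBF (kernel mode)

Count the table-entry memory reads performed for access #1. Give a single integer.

Trace:
#0 VA=0x301A10ABB (r,kernel):
  L0: frame=0x23 idx=12 entry=0x26007 [P=1 RW=1 US=1 PS=0]
  L1: frame=0x26 idx=13 entry=0x28007 [P=1 RW=1 US=1 PS=0]
  L2: frame=0x28 idx=16 entry=0x2A007 [P=1 RW=1 US=1 PS=0]
  ⇒ phys 0x2AABB  [3 reads]
#1 VA=0x243400CBF (r,kernel):
  L0: frame=0x23 idx=9 entry=0x2C007 [P=1 RW=1 US=1 PS=0]
  L1: frame=0x2C idx=26 entry=0x32000 [P=0 RW=0 US=0 PS=0]
  ✗ PAGE_NOT_PRESENT  [2 reads]

Entries read for #1: 2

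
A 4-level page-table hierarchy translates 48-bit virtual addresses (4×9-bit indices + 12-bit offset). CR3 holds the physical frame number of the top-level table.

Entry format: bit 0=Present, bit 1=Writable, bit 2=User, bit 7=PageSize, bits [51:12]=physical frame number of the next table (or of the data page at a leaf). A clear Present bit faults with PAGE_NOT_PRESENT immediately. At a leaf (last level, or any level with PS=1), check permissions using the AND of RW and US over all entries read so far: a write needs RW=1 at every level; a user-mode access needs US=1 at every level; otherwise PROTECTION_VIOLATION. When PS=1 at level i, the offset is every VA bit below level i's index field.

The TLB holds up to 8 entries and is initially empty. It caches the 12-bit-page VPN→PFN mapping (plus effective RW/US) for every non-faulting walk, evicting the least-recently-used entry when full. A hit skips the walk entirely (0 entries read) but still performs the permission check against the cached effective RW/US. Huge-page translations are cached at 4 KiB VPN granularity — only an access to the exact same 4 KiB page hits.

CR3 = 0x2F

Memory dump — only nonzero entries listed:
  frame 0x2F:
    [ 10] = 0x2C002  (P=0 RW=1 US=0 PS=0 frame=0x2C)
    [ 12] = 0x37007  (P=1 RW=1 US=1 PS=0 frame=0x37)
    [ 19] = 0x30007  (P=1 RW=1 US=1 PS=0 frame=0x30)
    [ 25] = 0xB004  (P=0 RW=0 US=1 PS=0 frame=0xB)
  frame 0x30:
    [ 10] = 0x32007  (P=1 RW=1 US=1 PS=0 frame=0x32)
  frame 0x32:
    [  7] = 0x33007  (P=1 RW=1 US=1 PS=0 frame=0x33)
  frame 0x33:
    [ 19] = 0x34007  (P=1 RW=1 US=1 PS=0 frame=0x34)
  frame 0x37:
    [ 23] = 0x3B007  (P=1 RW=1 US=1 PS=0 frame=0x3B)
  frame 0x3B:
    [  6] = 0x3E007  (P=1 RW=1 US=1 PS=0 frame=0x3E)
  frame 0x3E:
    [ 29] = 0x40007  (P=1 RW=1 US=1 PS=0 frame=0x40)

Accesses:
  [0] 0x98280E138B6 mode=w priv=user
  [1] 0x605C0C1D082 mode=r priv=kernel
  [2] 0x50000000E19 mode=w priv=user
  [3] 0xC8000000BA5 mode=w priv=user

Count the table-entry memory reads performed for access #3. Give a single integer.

Walk each access:
#0 VA=0x98280E138B6 (w,user):
  L0: frame=0x2F idx=19 entry=0x30007 [P=1 RW=1 US=1 PS=0]
  L1: frame=0x30 idx=10 entry=0x32007 [P=1 RW=1 US=1 PS=0]
  L2: frame=0x32 idx=7 entry=0x33007 [P=1 RW=1 US=1 PS=0]
  L3: frame=0x33 idx=19 entry=0x34007 [P=1 RW=1 US=1 PS=0]
  ⇒ phys 0x348B6  [4 reads]
#1 VA=0x605C0C1D082 (r,kernel):
  L0: frame=0x2F idx=12 entry=0x37007 [P=1 RW=1 US=1 PS=0]
  L1: frame=0x37 idx=23 entry=0x3B007 [P=1 RW=1 US=1 PS=0]
  L2: frame=0x3B idx=6 entry=0x3E007 [P=1 RW=1 US=1 PS=0]
  L3: frame=0x3E idx=29 entry=0x40007 [P=1 RW=1 US=1 PS=0]
  ⇒ phys 0x40082  [4 reads]
#2 VA=0x50000000E19 (w,user):
  L0: frame=0x2F idx=10 entry=0x2C002 [P=0 RW=1 US=0 PS=0]
  ⇒ fault: PAGE_NOT_PRESENT  — 1 lookups
#3 VA=0xC8000000BA5 (w,user):
  L0: frame=0x2F idx=25 entry=0xB004 [P=0 RW=0 US=1 PS=0]
  ⇒ fault: PAGE_NOT_PRESENT  — 1 lookups

Entries read for #3: 1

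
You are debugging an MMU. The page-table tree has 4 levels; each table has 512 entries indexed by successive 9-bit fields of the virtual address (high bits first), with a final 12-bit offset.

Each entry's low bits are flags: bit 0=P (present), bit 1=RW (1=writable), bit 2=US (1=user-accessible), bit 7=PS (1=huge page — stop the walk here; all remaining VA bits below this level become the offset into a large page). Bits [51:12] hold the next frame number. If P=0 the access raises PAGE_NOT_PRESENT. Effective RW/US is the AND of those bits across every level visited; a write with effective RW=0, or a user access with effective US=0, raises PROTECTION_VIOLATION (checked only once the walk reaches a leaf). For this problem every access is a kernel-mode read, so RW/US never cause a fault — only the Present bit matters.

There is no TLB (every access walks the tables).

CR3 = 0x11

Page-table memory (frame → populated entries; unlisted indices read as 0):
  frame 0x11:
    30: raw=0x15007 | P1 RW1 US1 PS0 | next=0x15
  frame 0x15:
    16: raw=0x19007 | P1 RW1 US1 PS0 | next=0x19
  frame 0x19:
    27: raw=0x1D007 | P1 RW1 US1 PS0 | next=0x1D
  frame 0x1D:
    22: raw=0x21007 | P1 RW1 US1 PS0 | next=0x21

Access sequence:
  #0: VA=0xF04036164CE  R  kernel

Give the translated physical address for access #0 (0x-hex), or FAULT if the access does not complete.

Per-access translation:
#0 VA=0xF04036164CE (r,kernel):
  L0: frame=0x11 idx=30 entry=0x15007 [P=1 RW=1 US=1 PS=0]
  L1: frame=0x15 idx=16 entry=0x19007 [P=1 RW=1 US=1 PS=0]
  L2: frame=0x19 idx=27 entry=0x1D007 [P=1 RW=1 US=1 PS=0]
  L3: frame=0x1D idx=22 entry=0x21007 [P=1 RW=1 US=1 PS=0]
  ✓ 0x214CE  — 4 lookups

Access #0 PA: 0x214CE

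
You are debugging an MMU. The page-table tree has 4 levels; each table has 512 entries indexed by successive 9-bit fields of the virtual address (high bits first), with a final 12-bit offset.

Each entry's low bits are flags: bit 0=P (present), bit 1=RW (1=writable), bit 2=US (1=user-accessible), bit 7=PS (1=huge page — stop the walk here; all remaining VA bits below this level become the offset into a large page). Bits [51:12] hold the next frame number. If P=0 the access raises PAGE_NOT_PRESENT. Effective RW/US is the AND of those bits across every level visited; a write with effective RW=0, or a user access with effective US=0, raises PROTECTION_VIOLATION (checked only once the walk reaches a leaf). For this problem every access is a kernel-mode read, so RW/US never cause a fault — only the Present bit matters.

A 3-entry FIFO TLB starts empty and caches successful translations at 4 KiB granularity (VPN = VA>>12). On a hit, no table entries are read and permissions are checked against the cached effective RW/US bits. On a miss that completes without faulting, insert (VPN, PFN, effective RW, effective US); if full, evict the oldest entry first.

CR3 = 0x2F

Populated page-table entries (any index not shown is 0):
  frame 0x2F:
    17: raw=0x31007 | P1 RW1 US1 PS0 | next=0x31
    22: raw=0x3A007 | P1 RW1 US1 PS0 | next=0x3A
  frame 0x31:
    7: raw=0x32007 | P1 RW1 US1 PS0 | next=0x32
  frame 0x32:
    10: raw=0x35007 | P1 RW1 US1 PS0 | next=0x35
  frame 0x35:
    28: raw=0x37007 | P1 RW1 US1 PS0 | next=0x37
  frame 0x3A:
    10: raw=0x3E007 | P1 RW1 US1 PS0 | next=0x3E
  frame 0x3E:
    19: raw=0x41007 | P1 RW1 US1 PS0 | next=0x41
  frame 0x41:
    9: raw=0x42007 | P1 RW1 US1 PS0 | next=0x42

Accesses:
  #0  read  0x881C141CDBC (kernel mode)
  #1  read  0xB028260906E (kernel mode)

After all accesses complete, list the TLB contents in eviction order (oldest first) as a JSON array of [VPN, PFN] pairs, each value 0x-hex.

Per-access translation:
#0 VA=0x881C141CDBC (r,kernel):
  lvl0: tbl 0x2F, slot 17 ⇒ 0x31007 (P1/RW1/US1/PS0)
  lvl1: tbl 0x31, slot 7 ⇒ 0x32007 (P1/RW1/US1/PS0)
  lvl2: tbl 0x32, slot 10 ⇒ 0x35007 (P1/RW1/US1/PS0)
  lvl3: tbl 0x35, slot 28 ⇒ 0x37007 (P1/RW1/US1/PS0)
  ✓ 0x37DBC  — 4 lookups
#1 VA=0xB028260906E (r,kernel):
  lvl0: tbl 0x2F, slot 22 ⇒ 0x3A007 (P1/RW1/US1/PS0)
  lvl1: tbl 0x3A, slot 10 ⇒ 0x3E007 (P1/RW1/US1/PS0)
  lvl2: tbl 0x3E, slot 19 ⇒ 0x41007 (P1/RW1/US1/PS0)
  lvl3: tbl 0x41, slot 9 ⇒ 0x42007 (P1/RW1/US1/PS0)
  ✓ 0x4206E  — 4 lookups

TLB: [["0x881C141C", "0x37"], ["0xB0282609", "0x42"]]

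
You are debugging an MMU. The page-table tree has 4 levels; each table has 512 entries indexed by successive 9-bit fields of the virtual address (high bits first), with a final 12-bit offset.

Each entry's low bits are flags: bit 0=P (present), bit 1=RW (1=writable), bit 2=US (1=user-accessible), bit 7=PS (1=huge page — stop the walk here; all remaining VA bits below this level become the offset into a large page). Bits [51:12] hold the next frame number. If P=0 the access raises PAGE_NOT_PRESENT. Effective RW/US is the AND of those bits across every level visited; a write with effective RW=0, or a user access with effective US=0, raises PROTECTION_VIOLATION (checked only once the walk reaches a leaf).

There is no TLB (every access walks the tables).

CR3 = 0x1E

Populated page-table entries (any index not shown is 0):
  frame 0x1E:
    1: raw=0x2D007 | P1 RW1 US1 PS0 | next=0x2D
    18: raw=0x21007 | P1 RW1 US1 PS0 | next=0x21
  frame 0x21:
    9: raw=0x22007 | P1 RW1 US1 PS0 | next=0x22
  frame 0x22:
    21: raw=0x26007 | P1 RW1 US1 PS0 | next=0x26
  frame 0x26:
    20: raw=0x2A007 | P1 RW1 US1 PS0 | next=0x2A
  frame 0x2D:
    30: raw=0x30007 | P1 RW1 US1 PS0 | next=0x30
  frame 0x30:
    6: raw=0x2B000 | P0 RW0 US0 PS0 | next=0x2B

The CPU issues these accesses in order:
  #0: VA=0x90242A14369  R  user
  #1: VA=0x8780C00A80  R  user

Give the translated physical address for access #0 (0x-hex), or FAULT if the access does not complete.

Per-access translation:
#0 VA=0x90242A14369 (r,user):
  lvl0: tbl 0x1E, slot 18 ⇒ 0x21007 (P1/RW1/US1/PS0)
  lvl1: tbl 0x21, slot 9 ⇒ 0x22007 (P1/RW1/US1/PS0)
  lvl2: tbl 0x22, slot 21 ⇒ 0x26007 (P1/RW1/US1/PS0)
  lvl3: tbl 0x26, slot 20 ⇒ 0x2A007 (P1/RW1/US1/PS0)
  ⇒ phys 0x2A369  [4 reads]
#1 VA=0x8780C00A80 (r,user):
  lvl0: tbl 0x1E, slot 1 ⇒ 0x2D007 (P1/RW1/US1/PS0)
  lvl1: tbl 0x2D, slot 30 ⇒ 0x30007 (P1/RW1/US1/PS0)
  lvl2: tbl 0x30, slot 6 ⇒ 0x2B000 (P0/RW0/US0/PS0)
  ✗ PAGE_NOT_PRESENT  [3 reads]

Access #0 PA: 0x2A369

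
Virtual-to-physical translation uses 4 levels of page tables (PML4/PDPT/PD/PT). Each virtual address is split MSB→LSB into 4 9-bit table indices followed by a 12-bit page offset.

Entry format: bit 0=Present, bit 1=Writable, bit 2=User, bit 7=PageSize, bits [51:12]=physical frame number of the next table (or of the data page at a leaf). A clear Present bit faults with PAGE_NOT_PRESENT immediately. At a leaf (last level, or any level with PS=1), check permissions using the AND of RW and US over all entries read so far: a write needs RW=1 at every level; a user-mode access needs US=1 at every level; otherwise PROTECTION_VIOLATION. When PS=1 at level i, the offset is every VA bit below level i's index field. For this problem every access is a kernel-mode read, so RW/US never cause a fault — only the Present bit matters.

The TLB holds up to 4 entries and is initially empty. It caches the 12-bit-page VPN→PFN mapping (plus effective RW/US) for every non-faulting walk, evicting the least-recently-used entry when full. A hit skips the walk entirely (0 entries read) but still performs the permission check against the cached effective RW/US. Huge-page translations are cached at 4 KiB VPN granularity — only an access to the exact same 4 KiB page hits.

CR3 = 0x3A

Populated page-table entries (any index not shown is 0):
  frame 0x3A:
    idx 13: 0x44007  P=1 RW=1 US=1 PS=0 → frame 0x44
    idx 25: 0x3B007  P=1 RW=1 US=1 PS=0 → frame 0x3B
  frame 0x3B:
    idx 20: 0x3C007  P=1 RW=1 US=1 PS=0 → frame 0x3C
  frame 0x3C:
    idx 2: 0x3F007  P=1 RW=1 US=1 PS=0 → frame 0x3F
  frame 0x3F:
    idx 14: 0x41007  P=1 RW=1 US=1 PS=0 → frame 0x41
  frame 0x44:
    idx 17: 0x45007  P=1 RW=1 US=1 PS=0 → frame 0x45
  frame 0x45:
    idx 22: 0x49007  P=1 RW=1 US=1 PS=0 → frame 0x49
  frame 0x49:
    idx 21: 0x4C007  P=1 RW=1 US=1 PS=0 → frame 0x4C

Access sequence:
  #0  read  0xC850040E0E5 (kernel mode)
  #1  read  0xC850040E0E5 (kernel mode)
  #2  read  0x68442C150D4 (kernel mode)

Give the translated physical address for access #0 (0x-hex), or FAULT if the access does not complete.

Walk each access:
#0 VA=0xC850040E0E5 (r,kernel):
  L0 @0x3A[25] → 0x3B007  P=1,RW=1,US=1,PS=0
  L1 @0x3B[20] → 0x3C007  P=1,RW=1,US=1,PS=0
  L2 @0x3C[2] → 0x3F007  P=1,RW=1,US=1,PS=0
  L3 @0x3F[14] → 0x41007  P=1,RW=1,US=1,PS=0
  ✓ 0x410E5  — 4 lookups
#1 VA=0xC850040E0E5 (r,kernel):
  TLB hit vpn=0xC850040E → PA=0x410E5
#2 VA=0x68442C150D4 (r,kernel):
  L0 @0x3A[13] → 0x44007  P=1,RW=1,US=1,PS=0
  L1 @0x44[17] → 0x45007  P=1,RW=1,US=1,PS=0
  L2 @0x45[22] → 0x49007  P=1,RW=1,US=1,PS=0
  L3 @0x49[21] → 0x4C007  P=1,RW=1,US=1,PS=0
  ✓ 0x4C0D4  — 4 lookups

Access #0 PA: 0x410E5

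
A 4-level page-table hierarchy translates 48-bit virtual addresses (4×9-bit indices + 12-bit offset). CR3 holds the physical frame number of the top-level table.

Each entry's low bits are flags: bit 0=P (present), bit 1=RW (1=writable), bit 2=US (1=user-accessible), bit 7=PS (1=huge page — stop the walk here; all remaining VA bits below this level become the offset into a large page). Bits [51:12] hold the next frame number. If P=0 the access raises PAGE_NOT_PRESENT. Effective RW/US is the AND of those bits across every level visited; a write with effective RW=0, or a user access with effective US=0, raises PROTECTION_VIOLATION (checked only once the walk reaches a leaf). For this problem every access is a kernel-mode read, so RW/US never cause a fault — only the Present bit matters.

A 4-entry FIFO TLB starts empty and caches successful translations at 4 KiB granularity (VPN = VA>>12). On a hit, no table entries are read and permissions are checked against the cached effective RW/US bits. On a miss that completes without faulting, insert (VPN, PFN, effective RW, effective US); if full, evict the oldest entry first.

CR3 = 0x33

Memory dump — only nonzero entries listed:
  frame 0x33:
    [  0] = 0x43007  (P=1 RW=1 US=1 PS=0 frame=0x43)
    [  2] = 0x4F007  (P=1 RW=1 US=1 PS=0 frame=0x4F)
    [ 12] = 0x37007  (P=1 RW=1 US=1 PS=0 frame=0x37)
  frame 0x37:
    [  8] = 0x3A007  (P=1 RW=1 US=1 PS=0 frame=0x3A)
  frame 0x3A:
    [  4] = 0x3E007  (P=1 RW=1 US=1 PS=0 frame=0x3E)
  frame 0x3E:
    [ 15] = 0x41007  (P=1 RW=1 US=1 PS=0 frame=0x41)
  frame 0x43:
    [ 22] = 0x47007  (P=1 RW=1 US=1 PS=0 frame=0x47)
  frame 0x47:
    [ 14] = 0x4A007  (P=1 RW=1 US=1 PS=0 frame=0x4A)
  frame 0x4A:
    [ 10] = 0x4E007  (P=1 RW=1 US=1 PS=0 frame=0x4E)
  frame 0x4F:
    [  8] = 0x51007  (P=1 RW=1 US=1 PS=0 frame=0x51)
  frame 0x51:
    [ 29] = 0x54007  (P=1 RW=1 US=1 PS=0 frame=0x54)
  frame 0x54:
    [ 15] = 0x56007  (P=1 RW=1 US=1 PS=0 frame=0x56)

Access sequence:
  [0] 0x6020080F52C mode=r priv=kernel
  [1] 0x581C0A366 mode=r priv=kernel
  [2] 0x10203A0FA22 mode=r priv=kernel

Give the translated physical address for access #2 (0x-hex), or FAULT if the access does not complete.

Per-access translation:
#0 VA=0x6020080F52C (r,kernel):
  [0] read 0x33 idx=12: raw=0x37007 flags P=1 W=1 U=1 S=0
  [1] read 0x37 idx=8: raw=0x3A007 flags P=1 W=1 U=1 S=0
  [2] read 0x3A idx=4: raw=0x3E007 flags P=1 W=1 U=1 S=0
  [3] read 0x3E idx=15: raw=0x41007 flags P=1 W=1 U=1 S=0
  ⇒ phys 0x4152C  [4 reads]
#1 VA=0x581C0A366 (r,kernel):
  [0] read 0x33 idx=0: raw=0x43007 flags P=1 W=1 U=1 S=0
  [1] read 0x43 idx=22: raw=0x47007 flags P=1 W=1 U=1 S=0
  [2] read 0x47 idx=14: raw=0x4A007 flags P=1 W=1 U=1 S=0
  [3] read 0x4A idx=10: raw=0x4E007 flags P=1 W=1 U=1 S=0
  ⇒ phys 0x4E366  [4 reads]
#2 VA=0x10203A0FA22 (r,kernel):
  [0] read 0x33 idx=2: raw=0x4F007 flags P=1 W=1 U=1 S=0
  [1] read 0x4F idx=8: raw=0x51007 flags P=1 W=1 U=1 S=0
  [2] read 0x51 idx=29: raw=0x54007 flags P=1 W=1 U=1 S=0
  [3] read 0x54 idx=15: raw=0x56007 flags P=1 W=1 U=1 S=0
  ⇒ phys 0x56A22  [4 reads]

Access #2 PA: 0x56A22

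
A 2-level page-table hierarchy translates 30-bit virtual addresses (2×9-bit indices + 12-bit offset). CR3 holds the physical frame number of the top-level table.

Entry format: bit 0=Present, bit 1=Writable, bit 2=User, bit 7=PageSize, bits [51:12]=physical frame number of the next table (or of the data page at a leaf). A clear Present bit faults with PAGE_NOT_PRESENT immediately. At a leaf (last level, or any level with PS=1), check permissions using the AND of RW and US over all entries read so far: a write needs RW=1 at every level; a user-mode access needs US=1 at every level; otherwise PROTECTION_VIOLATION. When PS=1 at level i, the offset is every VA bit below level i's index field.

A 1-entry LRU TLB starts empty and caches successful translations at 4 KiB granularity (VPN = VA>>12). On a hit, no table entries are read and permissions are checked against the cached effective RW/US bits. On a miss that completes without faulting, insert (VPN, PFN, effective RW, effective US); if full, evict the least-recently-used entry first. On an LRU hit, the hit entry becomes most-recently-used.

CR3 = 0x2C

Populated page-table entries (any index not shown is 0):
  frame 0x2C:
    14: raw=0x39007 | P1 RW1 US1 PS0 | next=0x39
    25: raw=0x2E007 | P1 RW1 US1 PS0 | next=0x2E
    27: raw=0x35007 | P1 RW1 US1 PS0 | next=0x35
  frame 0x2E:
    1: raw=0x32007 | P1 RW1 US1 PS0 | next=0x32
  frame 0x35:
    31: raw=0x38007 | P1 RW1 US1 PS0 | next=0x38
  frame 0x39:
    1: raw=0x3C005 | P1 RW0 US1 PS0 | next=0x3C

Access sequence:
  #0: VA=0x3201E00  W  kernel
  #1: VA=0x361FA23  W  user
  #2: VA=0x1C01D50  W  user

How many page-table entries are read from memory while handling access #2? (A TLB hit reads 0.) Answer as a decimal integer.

Walk each access:
#0 VA=0x3201E00 (w,kernel):
  [0] read 0x2C idx=25: raw=0x2E007 flags P=1 W=1 U=1 S=0
  [1] read 0x2E idx=1: raw=0x32007 flags P=1 W=1 U=1 S=0
  ⇒ phys 0x32E00  [2 reads]
#1 VA=0x361FA23 (w,user):
  [0] read 0x2C idx=27: raw=0x35007 flags P=1 W=1 U=1 S=0
  [1] read 0x35 idx=31: raw=0x38007 flags P=1 W=1 U=1 S=0
  ⇒ phys 0x38A23  [2 reads]
#2 VA=0x1C01D50 (w,user):
  [0] read 0x2C idx=14: raw=0x39007 flags P=1 W=1 U=1 S=0
  [1] read 0x39 idx=1: raw=0x3C005 flags P=1 W=0 U=1 S=0
  ⇒ fault: PROTECTION_VIOLATION  — 2 lookups

Entries read for #2: 2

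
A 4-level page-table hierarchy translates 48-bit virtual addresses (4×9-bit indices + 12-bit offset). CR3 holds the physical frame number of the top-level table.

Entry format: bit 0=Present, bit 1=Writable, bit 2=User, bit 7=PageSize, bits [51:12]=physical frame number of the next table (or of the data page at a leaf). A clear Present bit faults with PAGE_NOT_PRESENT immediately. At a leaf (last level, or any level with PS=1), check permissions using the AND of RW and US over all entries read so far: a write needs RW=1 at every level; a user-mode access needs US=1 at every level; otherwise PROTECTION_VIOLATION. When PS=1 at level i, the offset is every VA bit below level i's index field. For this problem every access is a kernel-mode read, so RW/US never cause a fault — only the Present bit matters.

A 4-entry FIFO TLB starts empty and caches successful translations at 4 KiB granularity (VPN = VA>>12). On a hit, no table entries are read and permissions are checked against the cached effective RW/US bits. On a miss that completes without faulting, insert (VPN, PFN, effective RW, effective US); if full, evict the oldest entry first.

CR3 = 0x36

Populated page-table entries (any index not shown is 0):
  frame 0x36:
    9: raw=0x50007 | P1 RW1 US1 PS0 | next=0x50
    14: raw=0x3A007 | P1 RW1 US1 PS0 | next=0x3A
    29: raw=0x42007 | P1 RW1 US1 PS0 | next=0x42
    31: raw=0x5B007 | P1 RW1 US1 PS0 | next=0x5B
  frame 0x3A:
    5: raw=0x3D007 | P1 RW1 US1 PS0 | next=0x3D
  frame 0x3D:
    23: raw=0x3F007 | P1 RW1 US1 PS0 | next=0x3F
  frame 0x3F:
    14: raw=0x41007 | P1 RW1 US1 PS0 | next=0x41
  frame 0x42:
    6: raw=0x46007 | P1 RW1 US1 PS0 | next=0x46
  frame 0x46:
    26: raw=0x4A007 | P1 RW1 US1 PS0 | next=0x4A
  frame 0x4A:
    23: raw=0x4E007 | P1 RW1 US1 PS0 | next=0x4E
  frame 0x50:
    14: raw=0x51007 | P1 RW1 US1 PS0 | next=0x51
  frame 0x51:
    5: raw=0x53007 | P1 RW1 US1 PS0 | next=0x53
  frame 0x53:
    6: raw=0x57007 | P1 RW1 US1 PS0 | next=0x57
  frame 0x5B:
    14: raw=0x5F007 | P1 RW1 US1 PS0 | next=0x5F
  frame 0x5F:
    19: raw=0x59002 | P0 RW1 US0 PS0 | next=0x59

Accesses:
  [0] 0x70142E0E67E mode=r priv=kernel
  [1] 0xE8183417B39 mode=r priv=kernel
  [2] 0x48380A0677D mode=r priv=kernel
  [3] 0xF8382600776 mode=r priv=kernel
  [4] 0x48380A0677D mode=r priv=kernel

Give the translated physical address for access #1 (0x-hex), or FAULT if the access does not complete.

Trace:
#0 VA=0x70142E0E67E (r,kernel):
  L0: frame=0x36 idx=14 entry=0x3A007 [P=1 RW=1 US=1 PS=0]
  L1: frame=0x3A idx=5 entry=0x3D007 [P=1 RW=1 US=1 PS=0]
  L2: frame=0x3D idx=23 entry=0x3F007 [P=1 RW=1 US=1 PS=0]
  L3: frame=0x3F idx=14 entry=0x41007 [P=1 RW=1 US=1 PS=0]
  → PA=0x4167E  (4 entries read)
#1 VA=0xE8183417B39 (r,kernel):
  L0: frame=0x36 idx=29 entry=0x42007 [P=1 RW=1 US=1 PS=0]
  L1: frame=0x42 idx=6 entry=0x46007 [P=1 RW=1 US=1 PS=0]
  L2: frame=0x46 idx=26 entry=0x4A007 [P=1 RW=1 US=1 PS=0]
  L3: frame=0x4A idx=23 entry=0x4E007 [P=1 RW=1 US=1 PS=0]
  → PA=0x4EB39  (4 entries read)
#2 VA=0x48380A0677D (r,kernel):
  L0: frame=0x36 idx=9 entry=0x50007 [P=1 RW=1 US=1 PS=0]
  L1: frame=0x50 idx=14 entry=0x51007 [P=1 RW=1 US=1 PS=0]
  L2: frame=0x51 idx=5 entry=0x53007 [P=1 RW=1 US=1 PS=0]
  L3: frame=0x53 idx=6 entry=0x57007 [P=1 RW=1 US=1 PS=0]
  → PA=0x5777D  (4 entries read)
#3 VA=0xF8382600776 (r,kernel):
  L0: frame=0x36 idx=31 entry=0x5B007 [P=1 RW=1 US=1 PS=0]
  L1: frame=0x5B idx=14 entry=0x5F007 [P=1 RW=1 US=1 PS=0]
  L2: frame=0x5F idx=19 entry=0x59002 [P=0 RW=1 US=0 PS=0]
  ⇒ fault: PAGE_NOT_PRESENT  — 3 lookups
#4 VA=0x48380A0677D (r,kernel):
  TLB hit vpn=0x48380A06 → PA=0x5777D

Access #1 PA: 0x4EB39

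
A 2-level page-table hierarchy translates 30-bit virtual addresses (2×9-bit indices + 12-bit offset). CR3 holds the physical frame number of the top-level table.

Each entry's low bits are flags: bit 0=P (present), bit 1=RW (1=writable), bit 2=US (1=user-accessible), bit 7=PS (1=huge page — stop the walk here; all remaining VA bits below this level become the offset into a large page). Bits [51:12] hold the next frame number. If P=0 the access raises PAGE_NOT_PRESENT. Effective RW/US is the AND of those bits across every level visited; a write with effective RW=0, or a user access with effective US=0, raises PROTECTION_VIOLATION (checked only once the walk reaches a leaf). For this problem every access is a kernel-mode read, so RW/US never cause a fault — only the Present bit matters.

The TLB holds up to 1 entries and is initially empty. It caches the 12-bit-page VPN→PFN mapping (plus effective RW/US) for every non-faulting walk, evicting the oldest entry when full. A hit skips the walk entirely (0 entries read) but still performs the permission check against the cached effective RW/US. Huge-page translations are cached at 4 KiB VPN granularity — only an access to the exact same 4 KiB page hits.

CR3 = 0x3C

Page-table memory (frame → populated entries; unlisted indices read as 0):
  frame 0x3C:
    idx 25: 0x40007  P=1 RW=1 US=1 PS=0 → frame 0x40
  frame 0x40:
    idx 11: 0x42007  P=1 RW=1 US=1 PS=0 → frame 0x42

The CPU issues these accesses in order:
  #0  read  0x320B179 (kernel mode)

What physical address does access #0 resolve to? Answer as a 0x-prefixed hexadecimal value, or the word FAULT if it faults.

Trace:
#0 VA=0x320B179 (r,kernel):
  L0 @0x3C[25] → 0x40007  P=1,RW=1,US=1,PS=0
  L1 @0x40[11] → 0x42007  P=1,RW=1,US=1,PS=0
  ⇒ phys 0x42179  [2 reads]

Access #0 PA: 0x42179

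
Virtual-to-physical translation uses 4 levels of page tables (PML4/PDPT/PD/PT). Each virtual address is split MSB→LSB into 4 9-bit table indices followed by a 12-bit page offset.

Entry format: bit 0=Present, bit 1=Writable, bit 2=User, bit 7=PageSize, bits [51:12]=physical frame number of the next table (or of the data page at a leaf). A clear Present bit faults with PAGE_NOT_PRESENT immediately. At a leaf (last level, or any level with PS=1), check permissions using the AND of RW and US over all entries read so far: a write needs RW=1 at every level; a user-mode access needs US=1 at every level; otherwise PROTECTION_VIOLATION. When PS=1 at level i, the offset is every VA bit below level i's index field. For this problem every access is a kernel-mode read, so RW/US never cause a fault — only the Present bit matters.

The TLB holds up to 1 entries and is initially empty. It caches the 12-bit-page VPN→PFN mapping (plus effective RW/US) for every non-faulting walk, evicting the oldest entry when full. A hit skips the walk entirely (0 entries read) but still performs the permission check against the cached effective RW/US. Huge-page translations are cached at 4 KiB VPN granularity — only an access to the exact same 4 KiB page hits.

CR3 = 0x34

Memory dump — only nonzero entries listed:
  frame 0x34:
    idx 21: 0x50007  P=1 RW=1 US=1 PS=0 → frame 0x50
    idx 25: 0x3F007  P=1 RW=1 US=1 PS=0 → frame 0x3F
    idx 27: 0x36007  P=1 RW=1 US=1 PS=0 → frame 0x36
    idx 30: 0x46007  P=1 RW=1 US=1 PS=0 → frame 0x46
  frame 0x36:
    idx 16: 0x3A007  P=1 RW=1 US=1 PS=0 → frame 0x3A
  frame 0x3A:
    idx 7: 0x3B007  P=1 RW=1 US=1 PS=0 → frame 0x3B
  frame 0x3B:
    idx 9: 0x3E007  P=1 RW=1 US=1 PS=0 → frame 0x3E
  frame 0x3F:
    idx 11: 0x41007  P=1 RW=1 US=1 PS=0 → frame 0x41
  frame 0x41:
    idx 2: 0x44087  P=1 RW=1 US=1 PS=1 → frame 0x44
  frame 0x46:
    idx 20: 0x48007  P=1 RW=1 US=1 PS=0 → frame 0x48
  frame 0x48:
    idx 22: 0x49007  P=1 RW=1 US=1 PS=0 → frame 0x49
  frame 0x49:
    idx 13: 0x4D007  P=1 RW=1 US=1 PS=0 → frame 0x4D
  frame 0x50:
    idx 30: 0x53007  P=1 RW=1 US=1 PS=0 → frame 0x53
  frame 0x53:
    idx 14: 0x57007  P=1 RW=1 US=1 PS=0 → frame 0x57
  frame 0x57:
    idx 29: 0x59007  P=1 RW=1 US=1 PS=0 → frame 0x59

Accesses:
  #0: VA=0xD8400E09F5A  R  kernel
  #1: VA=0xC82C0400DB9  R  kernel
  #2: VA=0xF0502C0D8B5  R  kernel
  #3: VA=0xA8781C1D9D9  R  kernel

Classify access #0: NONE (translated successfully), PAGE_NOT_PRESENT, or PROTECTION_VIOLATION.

Walk each access:
#0 VA=0xD8400E09F5A (r,kernel):
  [0] read 0x34 idx=27: raw=0x36007 flags P=1 W=1 U=1 S=0
  [1] read 0x36 idx=16: raw=0x3A007 flags P=1 W=1 U=1 S=0
  [2] read 0x3A idx=7: raw=0x3B007 flags P=1 W=1 U=1 S=0
  [3] read 0x3B idx=9: raw=0x3E007 flags P=1 W=1 U=1 S=0
  ⇒ phys 0x3EF5A  [4 reads]
#1 VA=0xC82C0400DB9 (r,kernel):
  [0] read 0x34 idx=25: raw=0x3F007 flags P=1 W=1 U=1 S=0
  [1] read 0x3F idx=11: raw=0x41007 flags P=1 W=1 U=1 S=0
  [2] read 0x41 idx=2: raw=0x44087 flags P=1 W=1 U=1 S=1
  ⇒ phys 0x44DB9 (huge @L2)  [3 reads]
#2 VA=0xF0502C0D8B5 (r,kernel):
  [0] read 0x34 idx=30: raw=0x46007 flags P=1 W=1 U=1 S=0
  [1] read 0x46 idx=20: raw=0x48007 flags P=1 W=1 U=1 S=0
  [2] read 0x48 idx=22: raw=0x49007 flags P=1 W=1 U=1 S=0
  [3] read 0x49 idx=13: raw=0x4D007 flags P=1 W=1 U=1 S=0
  ⇒ phys 0x4D8B5  [4 reads]
#3 VA=0xA8781C1D9D9 (r,kernel):
  [0] read 0x34 idx=21: raw=0x50007 flags P=1 W=1 U=1 S=0
  [1] read 0x50 idx=30: raw=0x53007 flags P=1 W=1 U=1 S=0
  [2] read 0x53 idx=14: raw=0x57007 flags P=1 W=1 U=1 S=0
  [3] read 0x57 idx=29: raw=0x59007 flags P=1 W=1 U=1 S=0
  ⇒ phys 0x599D9  [4 reads]

Access #0 fault: NONE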